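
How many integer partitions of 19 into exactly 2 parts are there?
p(19, 2 parts) = 9

Partitions of n into exactly k parts are in bijection with partitions of n − k into at most k parts (subtract 1 from each part). So p(19, exactly 2) = p(17, parts ≤ 2). Computing via the recurrence p(m, j) = p(m, j−1) + p(m−j, j) gives 9.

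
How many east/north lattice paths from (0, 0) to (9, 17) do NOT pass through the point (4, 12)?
Number of paths = 2665910

Total paths from (0, 0) to (9, 17): C(26, 9) = 3124550. Paths through (4, 12): (paths (0, 0) → (4, 12)) × (paths (4, 12) → (9, 17)) = C(16, 4) · C(10, 5) = 1820 · 252 = 458640. Avoidance count = 3124550 − 458640 = 2665910.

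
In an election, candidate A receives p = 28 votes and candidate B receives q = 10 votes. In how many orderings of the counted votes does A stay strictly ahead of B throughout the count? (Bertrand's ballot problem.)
Strict-lead orderings = 223926516

Total orderings of the 38 votes with 28 for A: C(38, 28) = 472733756. By the Bertrand ballot formula (Cycle Lemma / reflection principle), the number of orderings in which A is strictly ahead of B throughout is (p − q)/(p + q) · C(p + q, p) = (28 − 10)/(28 + 10) · 472733756 = 223926516.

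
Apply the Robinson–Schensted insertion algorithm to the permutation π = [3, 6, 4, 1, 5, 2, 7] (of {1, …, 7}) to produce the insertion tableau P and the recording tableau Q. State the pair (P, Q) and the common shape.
P = [1, 2, 5, 7] / [3, 4] / [6];  Q = [1, 2, 5, 7] / [3, 6] / [4];  common shape = (4, 2, 1)

Row-insert the values π_1, π_2, … into P one at a time, bumping the leftmost entry strictly greater than the inserted value down to the next row. The recording tableau Q records, in position (i, j), the step at which that cell was added to P.
  Insert 3 (step 1): P = [3];  Q = [1]
  Insert 6 (step 2): P = [3, 6];  Q = [1, 2]
  Insert 4 (step 3): P = [3, 4] / [6];  Q = [1, 2] / [3]
  Insert 1 (step 4): P = [1, 4] / [3] / [6];  Q = [1, 2] / [3] / [4]
  Insert 5 (step 5): P = [1, 4, 5] / [3] / [6];  Q = [1, 2, 5] / [3] / [4]
  Insert 2 (step 6): P = [1, 2, 5] / [3, 4] / [6];  Q = [1, 2, 5] / [3, 6] / [4]
  Insert 7 (step 7): P = [1, 2, 5, 7] / [3, 4] / [6];  Q = [1, 2, 5, 7] / [3, 6] / [4]
Final shape: (4, 2, 1).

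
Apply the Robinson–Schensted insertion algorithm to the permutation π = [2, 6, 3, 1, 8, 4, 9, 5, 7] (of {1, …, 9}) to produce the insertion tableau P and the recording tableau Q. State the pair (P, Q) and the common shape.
P = [1, 3, 4, 5, 7] / [2, 8, 9] / [6];  Q = [1, 2, 5, 7, 9] / [3, 6, 8] / [4];  common shape = (5, 3, 1)

Row-insert the values π_1, π_2, … into P one at a time, bumping the leftmost entry strictly greater than the inserted value down to the next row. The recording tableau Q records, in position (i, j), the step at which that cell was added to P.
  Insert 2 (step 1): P = [2];  Q = [1]
  Insert 6 (step 2): P = [2, 6];  Q = [1, 2]
  Insert 3 (step 3): P = [2, 3] / [6];  Q = [1, 2] / [3]
  Insert 1 (step 4): P = [1, 3] / [2] / [6];  Q = [1, 2] / [3] / [4]
  Insert 8 (step 5): P = [1, 3, 8] / [2] / [6];  Q = [1, 2, 5] / [3] / [4]
  Insert 4 (step 6): P = [1, 3, 4] / [2, 8] / [6];  Q = [1, 2, 5] / [3, 6] / [4]
  Insert 9 (step 7): P = [1, 3, 4, 9] / [2, 8] / [6];  Q = [1, 2, 5, 7] / [3, 6] / [4]
  Insert 5 (step 8): P = [1, 3, 4, 5] / [2, 8, 9] / [6];  Q = [1, 2, 5, 7] / [3, 6, 8] / [4]
  Insert 7 (step 9): P = [1, 3, 4, 5, 7] / [2, 8, 9] / [6];  Q = [1, 2, 5, 7, 9] / [3, 6, 8] / [4]
Final shape: (5, 3, 1).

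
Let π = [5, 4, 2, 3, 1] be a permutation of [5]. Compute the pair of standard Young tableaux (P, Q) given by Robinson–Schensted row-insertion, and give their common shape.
P = [1, 3] / [2] / [4] / [5];  Q = [1, 4] / [2] / [3] / [5];  common shape = (2, 1, 1, 1)

Row-insert the values π_1, π_2, … into P one at a time, bumping the leftmost entry strictly greater than the inserted value down to the next row. The recording tableau Q records, in position (i, j), the step at which that cell was added to P.
  Insert 5 (step 1): P = [5];  Q = [1]
  Insert 4 (step 2): P = [4] / [5];  Q = [1] / [2]
  Insert 2 (step 3): P = [2] / [4] / [5];  Q = [1] / [2] / [3]
  Insert 3 (step 4): P = [2, 3] / [4] / [5];  Q = [1, 4] / [2] / [3]
  Insert 1 (step 5): P = [1, 3] / [2] / [4] / [5];  Q = [1, 4] / [2] / [3] / [5]
Final shape: (2, 1, 1, 1).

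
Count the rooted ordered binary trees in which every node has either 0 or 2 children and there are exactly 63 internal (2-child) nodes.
C_63 = 94295850558771979787935384946380125

These full binary trees are counted by the Catalan number C_n = (1/(n + 1)) · C(2n, n). For n = 63: C_63 = (1/64) · C(126, 63) = 6034934435761406706427864636568328000/64 = 94295850558771979787935384946380125.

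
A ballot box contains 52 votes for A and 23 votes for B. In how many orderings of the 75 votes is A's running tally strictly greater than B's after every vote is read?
Strict-lead orderings = 4600506386405182248

Total orderings of the 75 votes with 52 for A: C(75, 52) = 11897861344151333400. By the Bertrand ballot formula (Cycle Lemma / reflection principle), the number of orderings in which A is strictly ahead of B throughout is (p − q)/(p + q) · C(p + q, p) = (52 − 23)/(52 + 23) · 11897861344151333400 = 4600506386405182248.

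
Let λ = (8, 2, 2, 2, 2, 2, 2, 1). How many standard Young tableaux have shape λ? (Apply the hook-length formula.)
# SYT of shape (8, 2, 2, 2, 2, 2, 2, 1) = 25069968

Hook-length formula: f^λ = n! / Π hook(c), product over all cells c of the Young diagram. For λ = (8, 2, 2, 2, 2, 2, 2, 1), n = 21 boxes. Hook lengths by row (left-to-right, top-to-bottom): [15, 13, 6, 5, 4, 3, 2, 1]; [8, 6]; [7, 5]; [6, 4]; [5, 3]; [4, 2]; [3, 1]; [1]. Product of hooks = 2037934080000. So f^λ = 21! / 2037934080000 = 51090942171709440000 / 2037934080000 = 25069968.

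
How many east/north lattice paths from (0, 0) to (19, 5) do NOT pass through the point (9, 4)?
Number of paths = 34639

Total paths from (0, 0) to (19, 5): C(24, 19) = 42504. Paths through (9, 4): (paths (0, 0) → (9, 4)) × (paths (9, 4) → (19, 5)) = C(13, 9) · C(11, 10) = 715 · 11 = 7865. Avoidance count = 42504 − 7865 = 34639.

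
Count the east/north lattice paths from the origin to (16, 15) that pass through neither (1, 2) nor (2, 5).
Number of paths = 170562411

Inclusion–exclusion. Total paths: C(31, 16) = 300540195. Through P₁: C(3, 1)·C(28, 15) = 112326480. Through P₂: C(7, 2)·C(24, 14) = 41186376. Since P₁ is strictly southwest of P₂, a monotone path through both must visit P₁ then P₂; paths through both = C(3, 1)·C(4, 1)·C(24, 14) = 23535072. Avoid both = 300540195 − 112326480 − 41186376 + 23535072 = 170562411.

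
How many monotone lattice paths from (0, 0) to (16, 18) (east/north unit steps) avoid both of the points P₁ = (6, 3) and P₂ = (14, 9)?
Number of paths = 1898314000

Inclusion–exclusion. Total paths: C(34, 16) = 2203961430. Through P₁: C(9, 6)·C(25, 10) = 274575840. Through P₂: C(23, 14)·C(11, 2) = 44945450. Since P₁ is strictly southwest of P₂, a monotone path through both must visit P₁ then P₂; paths through both = C(9, 6)·C(14, 8)·C(11, 2) = 13873860. Avoid both = 2203961430 − 274575840 − 44945450 + 13873860 = 1898314000.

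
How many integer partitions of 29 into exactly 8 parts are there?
p(29, 8 parts) = 525

Partitions of n into exactly k parts are in bijection with partitions of n − k into at most k parts (subtract 1 from each part). So p(29, exactly 8) = p(21, parts ≤ 8). Computing via the recurrence p(m, j) = p(m, j−1) + p(m−j, j) gives 525.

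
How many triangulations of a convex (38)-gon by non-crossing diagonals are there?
C_36 = 11959798385860453492

These polygon triangulations are counted by the Catalan number C_n = (1/(n + 1)) · C(2n, n). For n = 36: C_36 = (1/37) · C(72, 36) = 442512540276836779204/37 = 11959798385860453492.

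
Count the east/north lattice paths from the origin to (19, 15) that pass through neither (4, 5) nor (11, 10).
Number of paths = 1118590572

Inclusion–exclusion. Total paths: C(34, 19) = 1855967520. Through P₁: C(9, 4)·C(25, 15) = 411863760. Through P₂: C(21, 11)·C(13, 8) = 453945492. Since P₁ is strictly southwest of P₂, a monotone path through both must visit P₁ then P₂; paths through both = C(9, 4)·C(12, 7)·C(13, 8) = 128432304. Avoid both = 1855967520 − 411863760 − 453945492 + 128432304 = 1118590572.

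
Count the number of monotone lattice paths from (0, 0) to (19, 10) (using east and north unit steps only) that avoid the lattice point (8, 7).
Number of paths = 17687670

Total paths from (0, 0) to (19, 10): C(29, 19) = 20030010. Paths through (8, 7): (paths (0, 0) → (8, 7)) × (paths (8, 7) → (19, 10)) = C(15, 8) · C(14, 11) = 6435 · 364 = 2342340. Avoidance count = 20030010 − 2342340 = 17687670.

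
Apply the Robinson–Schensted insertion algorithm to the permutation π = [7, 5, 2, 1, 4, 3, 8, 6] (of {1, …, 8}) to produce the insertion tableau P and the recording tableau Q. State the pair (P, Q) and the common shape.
P = [1, 3, 6] / [2, 4, 8] / [5] / [7];  Q = [1, 5, 7] / [2, 6, 8] / [3] / [4];  common shape = (3, 3, 1, 1)

Row-insert the values π_1, π_2, … into P one at a time, bumping the leftmost entry strictly greater than the inserted value down to the next row. The recording tableau Q records, in position (i, j), the step at which that cell was added to P.
  Insert 7 (step 1): P = [7];  Q = [1]
  Insert 5 (step 2): P = [5] / [7];  Q = [1] / [2]
  Insert 2 (step 3): P = [2] / [5] / [7];  Q = [1] / [2] / [3]
  Insert 1 (step 4): P = [1] / [2] / [5] / [7];  Q = [1] / [2] / [3] / [4]
  Insert 4 (step 5): P = [1, 4] / [2] / [5] / [7];  Q = [1, 5] / [2] / [3] / [4]
  Insert 3 (step 6): P = [1, 3] / [2, 4] / [5] / [7];  Q = [1, 5] / [2, 6] / [3] / [4]
  Insert 8 (step 7): P = [1, 3, 8] / [2, 4] / [5] / [7];  Q = [1, 5, 7] / [2, 6] / [3] / [4]
  Insert 6 (step 8): P = [1, 3, 6] / [2, 4, 8] / [5] / [7];  Q = [1, 5, 7] / [2, 6, 8] / [3] / [4]
Final shape: (3, 3, 1, 1).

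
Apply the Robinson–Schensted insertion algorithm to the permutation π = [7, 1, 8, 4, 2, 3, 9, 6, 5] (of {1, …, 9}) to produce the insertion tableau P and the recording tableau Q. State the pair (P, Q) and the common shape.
P = [1, 2, 3, 5] / [4, 6, 9] / [7, 8];  Q = [1, 3, 6, 7] / [2, 4, 8] / [5, 9];  common shape = (4, 3, 2)

Row-insert the values π_1, π_2, … into P one at a time, bumping the leftmost entry strictly greater than the inserted value down to the next row. The recording tableau Q records, in position (i, j), the step at which that cell was added to P.
  Insert 7 (step 1): P = [7];  Q = [1]
  Insert 1 (step 2): P = [1] / [7];  Q = [1] / [2]
  Insert 8 (step 3): P = [1, 8] / [7];  Q = [1, 3] / [2]
  Insert 4 (step 4): P = [1, 4] / [7, 8];  Q = [1, 3] / [2, 4]
  Insert 2 (step 5): P = [1, 2] / [4, 8] / [7];  Q = [1, 3] / [2, 4] / [5]
  Insert 3 (step 6): P = [1, 2, 3] / [4, 8] / [7];  Q = [1, 3, 6] / [2, 4] / [5]
  Insert 9 (step 7): P = [1, 2, 3, 9] / [4, 8] / [7];  Q = [1, 3, 6, 7] / [2, 4] / [5]
  Insert 6 (step 8): P = [1, 2, 3, 6] / [4, 8, 9] / [7];  Q = [1, 3, 6, 7] / [2, 4, 8] / [5]
  Insert 5 (step 9): P = [1, 2, 3, 5] / [4, 6, 9] / [7, 8];  Q = [1, 3, 6, 7] / [2, 4, 8] / [5, 9]
Final shape: (4, 3, 2).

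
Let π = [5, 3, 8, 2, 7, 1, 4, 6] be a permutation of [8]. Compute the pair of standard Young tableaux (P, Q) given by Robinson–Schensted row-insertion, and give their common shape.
P = [1, 4, 6] / [2, 7] / [3, 8] / [5];  Q = [1, 3, 8] / [2, 5] / [4, 7] / [6];  common shape = (3, 2, 2, 1)

Row-insert the values π_1, π_2, … into P one at a time, bumping the leftmost entry strictly greater than the inserted value down to the next row. The recording tableau Q records, in position (i, j), the step at which that cell was added to P.
  Insert 5 (step 1): P = [5];  Q = [1]
  Insert 3 (step 2): P = [3] / [5];  Q = [1] / [2]
  Insert 8 (step 3): P = [3, 8] / [5];  Q = [1, 3] / [2]
  Insert 2 (step 4): P = [2, 8] / [3] / [5];  Q = [1, 3] / [2] / [4]
  Insert 7 (step 5): P = [2, 7] / [3, 8] / [5];  Q = [1, 3] / [2, 5] / [4]
  Insert 1 (step 6): P = [1, 7] / [2, 8] / [3] / [5];  Q = [1, 3] / [2, 5] / [4] / [6]
  Insert 4 (step 7): P = [1, 4] / [2, 7] / [3, 8] / [5];  Q = [1, 3] / [2, 5] / [4, 7] / [6]
  Insert 6 (step 8): P = [1, 4, 6] / [2, 7] / [3, 8] / [5];  Q = [1, 3, 8] / [2, 5] / [4, 7] / [6]
Final shape: (3, 2, 2, 1).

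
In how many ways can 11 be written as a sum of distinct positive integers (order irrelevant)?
q(11) = 12

List partitions of 11 into distinct parts: 11, 10+1, 9+2, 8+3, 8+2+1, 7+4, 7+3+1, 6+5, 6+4+1, 6+3+2, 5+4+2, 5+3+2+1. There are q(11) = 12. (Euler: this equals the number of odd-part partitions of 11.)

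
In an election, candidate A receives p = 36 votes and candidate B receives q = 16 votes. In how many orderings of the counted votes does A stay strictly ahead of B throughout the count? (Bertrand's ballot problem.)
Strict-lead orderings = 3985844039275

Total orderings of the 52 votes with 36 for A: C(52, 36) = 10363194502115. By the Bertrand ballot formula (Cycle Lemma / reflection principle), the number of orderings in which A is strictly ahead of B throughout is (p − q)/(p + q) · C(p + q, p) = (36 − 16)/(36 + 16) · 10363194502115 = 3985844039275.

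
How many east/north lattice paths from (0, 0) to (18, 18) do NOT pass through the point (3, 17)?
Number of paths = 9075117060

Total paths from (0, 0) to (18, 18): C(36, 18) = 9075135300. Paths through (3, 17): (paths (0, 0) → (3, 17)) × (paths (3, 17) → (18, 18)) = C(20, 3) · C(16, 15) = 1140 · 16 = 18240. Avoidance count = 9075135300 − 18240 = 9075117060.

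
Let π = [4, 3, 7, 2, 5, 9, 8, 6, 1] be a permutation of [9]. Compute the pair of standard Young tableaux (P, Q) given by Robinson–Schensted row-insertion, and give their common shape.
P = [1, 5, 6] / [2, 7, 8] / [3, 9] / [4];  Q = [1, 3, 6] / [2, 5, 7] / [4, 8] / [9];  common shape = (3, 3, 2, 1)

Row-insert the values π_1, π_2, … into P one at a time, bumping the leftmost entry strictly greater than the inserted value down to the next row. The recording tableau Q records, in position (i, j), the step at which that cell was added to P.
  Insert 4 (step 1): P = [4];  Q = [1]
  Insert 3 (step 2): P = [3] / [4];  Q = [1] / [2]
  Insert 7 (step 3): P = [3, 7] / [4];  Q = [1, 3] / [2]
  Insert 2 (step 4): P = [2, 7] / [3] / [4];  Q = [1, 3] / [2] / [4]
  Insert 5 (step 5): P = [2, 5] / [3, 7] / [4];  Q = [1, 3] / [2, 5] / [4]
  Insert 9 (step 6): P = [2, 5, 9] / [3, 7] / [4];  Q = [1, 3, 6] / [2, 5] / [4]
  Insert 8 (step 7): P = [2, 5, 8] / [3, 7, 9] / [4];  Q = [1, 3, 6] / [2, 5, 7] / [4]
  Insert 6 (step 8): P = [2, 5, 6] / [3, 7, 8] / [4, 9];  Q = [1, 3, 6] / [2, 5, 7] / [4, 8]
  Insert 1 (step 9): P = [1, 5, 6] / [2, 7, 8] / [3, 9] / [4];  Q = [1, 3, 6] / [2, 5, 7] / [4, 8] / [9]
Final shape: (3, 3, 2, 1).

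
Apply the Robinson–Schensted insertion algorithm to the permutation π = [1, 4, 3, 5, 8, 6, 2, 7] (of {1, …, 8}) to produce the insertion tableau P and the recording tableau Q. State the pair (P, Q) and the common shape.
P = [1, 2, 5, 6, 7] / [3, 8] / [4];  Q = [1, 2, 4, 5, 8] / [3, 6] / [7];  common shape = (5, 2, 1)

Row-insert the values π_1, π_2, … into P one at a time, bumping the leftmost entry strictly greater than the inserted value down to the next row. The recording tableau Q records, in position (i, j), the step at which that cell was added to P.
  Insert 1 (step 1): P = [1];  Q = [1]
  Insert 4 (step 2): P = [1, 4];  Q = [1, 2]
  Insert 3 (step 3): P = [1, 3] / [4];  Q = [1, 2] / [3]
  Insert 5 (step 4): P = [1, 3, 5] / [4];  Q = [1, 2, 4] / [3]
  Insert 8 (step 5): P = [1, 3, 5, 8] / [4];  Q = [1, 2, 4, 5] / [3]
  Insert 6 (step 6): P = [1, 3, 5, 6] / [4, 8];  Q = [1, 2, 4, 5] / [3, 6]
  Insert 2 (step 7): P = [1, 2, 5, 6] / [3, 8] / [4];  Q = [1, 2, 4, 5] / [3, 6] / [7]
  Insert 7 (step 8): P = [1, 2, 5, 6, 7] / [3, 8] / [4];  Q = [1, 2, 4, 5, 8] / [3, 6] / [7]
Final shape: (5, 2, 1).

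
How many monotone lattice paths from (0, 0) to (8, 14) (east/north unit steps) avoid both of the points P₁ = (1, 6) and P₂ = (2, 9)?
Number of paths = 262251

Inclusion–exclusion. Total paths: C(22, 8) = 319770. Through P₁: C(7, 1)·C(15, 7) = 45045. Through P₂: C(11, 2)·C(11, 6) = 25410. Since P₁ is strictly southwest of P₂, a monotone path through both must visit P₁ then P₂; paths through both = C(7, 1)·C(4, 1)·C(11, 6) = 12936. Avoid both = 319770 − 45045 − 25410 + 12936 = 262251.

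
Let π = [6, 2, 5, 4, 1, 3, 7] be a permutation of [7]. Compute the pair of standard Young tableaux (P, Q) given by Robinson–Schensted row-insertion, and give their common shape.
P = [1, 3, 7] / [2, 4] / [5] / [6];  Q = [1, 3, 7] / [2, 6] / [4] / [5];  common shape = (3, 2, 1, 1)

Row-insert the values π_1, π_2, … into P one at a time, bumping the leftmost entry strictly greater than the inserted value down to the next row. The recording tableau Q records, in position (i, j), the step at which that cell was added to P.
  Insert 6 (step 1): P = [6];  Q = [1]
  Insert 2 (step 2): P = [2] / [6];  Q = [1] / [2]
  Insert 5 (step 3): P = [2, 5] / [6];  Q = [1, 3] / [2]
  Insert 4 (step 4): P = [2, 4] / [5] / [6];  Q = [1, 3] / [2] / [4]
  Insert 1 (step 5): P = [1, 4] / [2] / [5] / [6];  Q = [1, 3] / [2] / [4] / [5]
  Insert 3 (step 6): P = [1, 3] / [2, 4] / [5] / [6];  Q = [1, 3] / [2, 6] / [4] / [5]
  Insert 7 (step 7): P = [1, 3, 7] / [2, 4] / [5] / [6];  Q = [1, 3, 7] / [2, 6] / [4] / [5]
Final shape: (3, 2, 1, 1).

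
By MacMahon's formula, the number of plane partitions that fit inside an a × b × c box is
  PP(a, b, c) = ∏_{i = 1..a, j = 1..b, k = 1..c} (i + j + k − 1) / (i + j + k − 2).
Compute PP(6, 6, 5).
PP(6, 6, 5) = 55197331332

Evaluate the triple product over i = 1..6, j = 1..6, k = 1..5. The factors are (2/1) · (3/2) · (4/3) · (5/4) · (6/5) · (3/2) · (4/3) · (5/4) · … (180 factors total). The numerators and denominators telescope so the product is an integer; carrying out the multiplication exactly gives PP(6, 6, 5) = 55197331332.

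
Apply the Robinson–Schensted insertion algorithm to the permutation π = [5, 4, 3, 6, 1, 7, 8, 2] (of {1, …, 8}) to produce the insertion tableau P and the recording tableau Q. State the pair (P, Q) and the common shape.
P = [1, 2, 7, 8] / [3, 6] / [4] / [5];  Q = [1, 4, 6, 7] / [2, 8] / [3] / [5];  common shape = (4, 2, 1, 1)

Row-insert the values π_1, π_2, … into P one at a time, bumping the leftmost entry strictly greater than the inserted value down to the next row. The recording tableau Q records, in position (i, j), the step at which that cell was added to P.
  Insert 5 (step 1): P = [5];  Q = [1]
  Insert 4 (step 2): P = [4] / [5];  Q = [1] / [2]
  Insert 3 (step 3): P = [3] / [4] / [5];  Q = [1] / [2] / [3]
  Insert 6 (step 4): P = [3, 6] / [4] / [5];  Q = [1, 4] / [2] / [3]
  Insert 1 (step 5): P = [1, 6] / [3] / [4] / [5];  Q = [1, 4] / [2] / [3] / [5]
  Insert 7 (step 6): P = [1, 6, 7] / [3] / [4] / [5];  Q = [1, 4, 6] / [2] / [3] / [5]
  Insert 8 (step 7): P = [1, 6, 7, 8] / [3] / [4] / [5];  Q = [1, 4, 6, 7] / [2] / [3] / [5]
  Insert 2 (step 8): P = [1, 2, 7, 8] / [3, 6] / [4] / [5];  Q = [1, 4, 6, 7] / [2, 8] / [3] / [5]
Final shape: (4, 2, 1, 1).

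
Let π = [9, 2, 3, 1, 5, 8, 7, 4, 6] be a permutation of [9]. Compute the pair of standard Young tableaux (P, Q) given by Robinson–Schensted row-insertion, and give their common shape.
P = [1, 3, 4, 6] / [2, 5, 7] / [8] / [9];  Q = [1, 3, 5, 6] / [2, 7, 9] / [4] / [8];  common shape = (4, 3, 1, 1)

Row-insert the values π_1, π_2, … into P one at a time, bumping the leftmost entry strictly greater than the inserted value down to the next row. The recording tableau Q records, in position (i, j), the step at which that cell was added to P.
  Insert 9 (step 1): P = [9];  Q = [1]
  Insert 2 (step 2): P = [2] / [9];  Q = [1] / [2]
  Insert 3 (step 3): P = [2, 3] / [9];  Q = [1, 3] / [2]
  Insert 1 (step 4): P = [1, 3] / [2] / [9];  Q = [1, 3] / [2] / [4]
  Insert 5 (step 5): P = [1, 3, 5] / [2] / [9];  Q = [1, 3, 5] / [2] / [4]
  Insert 8 (step 6): P = [1, 3, 5, 8] / [2] / [9];  Q = [1, 3, 5, 6] / [2] / [4]
  Insert 7 (step 7): P = [1, 3, 5, 7] / [2, 8] / [9];  Q = [1, 3, 5, 6] / [2, 7] / [4]
  Insert 4 (step 8): P = [1, 3, 4, 7] / [2, 5] / [8] / [9];  Q = [1, 3, 5, 6] / [2, 7] / [4] / [8]
  Insert 6 (step 9): P = [1, 3, 4, 6] / [2, 5, 7] / [8] / [9];  Q = [1, 3, 5, 6] / [2, 7, 9] / [4] / [8]
Final shape: (4, 3, 1, 1).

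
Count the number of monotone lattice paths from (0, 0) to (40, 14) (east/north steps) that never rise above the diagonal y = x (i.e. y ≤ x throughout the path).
Number of paths = 2137196768490

By the reflection principle (André's argument), the number of monotone paths to (40, 14) with n ≤ m that never go above y = x is C(54, 40) − C(54, 41) = 3245372870670 − 1108176102180 = 2137196768490.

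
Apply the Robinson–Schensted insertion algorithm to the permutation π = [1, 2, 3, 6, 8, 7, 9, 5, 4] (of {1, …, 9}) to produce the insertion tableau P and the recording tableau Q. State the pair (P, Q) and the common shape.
P = [1, 2, 3, 4, 7, 9] / [5] / [6] / [8];  Q = [1, 2, 3, 4, 5, 7] / [6] / [8] / [9];  common shape = (6, 1, 1, 1)

Row-insert the values π_1, π_2, … into P one at a time, bumping the leftmost entry strictly greater than the inserted value down to the next row. The recording tableau Q records, in position (i, j), the step at which that cell was added to P.
  Insert 1 (step 1): P = [1];  Q = [1]
  Insert 2 (step 2): P = [1, 2];  Q = [1, 2]
  Insert 3 (step 3): P = [1, 2, 3];  Q = [1, 2, 3]
  Insert 6 (step 4): P = [1, 2, 3, 6];  Q = [1, 2, 3, 4]
  Insert 8 (step 5): P = [1, 2, 3, 6, 8];  Q = [1, 2, 3, 4, 5]
  Insert 7 (step 6): P = [1, 2, 3, 6, 7] / [8];  Q = [1, 2, 3, 4, 5] / [6]
  Insert 9 (step 7): P = [1, 2, 3, 6, 7, 9] / [8];  Q = [1, 2, 3, 4, 5, 7] / [6]
  Insert 5 (step 8): P = [1, 2, 3, 5, 7, 9] / [6] / [8];  Q = [1, 2, 3, 4, 5, 7] / [6] / [8]
  Insert 4 (step 9): P = [1, 2, 3, 4, 7, 9] / [5] / [6] / [8];  Q = [1, 2, 3, 4, 5, 7] / [6] / [8] / [9]
Final shape: (6, 1, 1, 1).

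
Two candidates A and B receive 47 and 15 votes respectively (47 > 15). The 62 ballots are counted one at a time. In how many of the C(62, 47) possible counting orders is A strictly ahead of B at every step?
Strict-lead orderings = 48027225765120

Total orderings of the 62 votes with 47 for A: C(62, 47) = 93052749919920. By the Bertrand ballot formula (Cycle Lemma / reflection principle), the number of orderings in which A is strictly ahead of B throughout is (p − q)/(p + q) · C(p + q, p) = (47 − 15)/(47 + 15) · 93052749919920 = 48027225765120.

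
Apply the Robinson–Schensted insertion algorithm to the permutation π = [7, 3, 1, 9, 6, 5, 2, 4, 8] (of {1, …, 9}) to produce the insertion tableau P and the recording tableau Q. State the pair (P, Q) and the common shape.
P = [1, 2, 4, 8] / [3, 5] / [6, 9] / [7];  Q = [1, 4, 8, 9] / [2, 5] / [3, 6] / [7];  common shape = (4, 2, 2, 1)

Row-insert the values π_1, π_2, … into P one at a time, bumping the leftmost entry strictly greater than the inserted value down to the next row. The recording tableau Q records, in position (i, j), the step at which that cell was added to P.
  Insert 7 (step 1): P = [7];  Q = [1]
  Insert 3 (step 2): P = [3] / [7];  Q = [1] / [2]
  Insert 1 (step 3): P = [1] / [3] / [7];  Q = [1] / [2] / [3]
  Insert 9 (step 4): P = [1, 9] / [3] / [7];  Q = [1, 4] / [2] / [3]
  Insert 6 (step 5): P = [1, 6] / [3, 9] / [7];  Q = [1, 4] / [2, 5] / [3]
  Insert 5 (step 6): P = [1, 5] / [3, 6] / [7, 9];  Q = [1, 4] / [2, 5] / [3, 6]
  Insert 2 (step 7): P = [1, 2] / [3, 5] / [6, 9] / [7];  Q = [1, 4] / [2, 5] / [3, 6] / [7]
  Insert 4 (step 8): P = [1, 2, 4] / [3, 5] / [6, 9] / [7];  Q = [1, 4, 8] / [2, 5] / [3, 6] / [7]
  Insert 8 (step 9): P = [1, 2, 4, 8] / [3, 5] / [6, 9] / [7];  Q = [1, 4, 8, 9] / [2, 5] / [3, 6] / [7]
Final shape: (4, 2, 2, 1).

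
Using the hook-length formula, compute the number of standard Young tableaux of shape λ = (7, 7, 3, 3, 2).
# SYT of shape (7, 7, 3, 3, 2) = 733296564

Hook-length formula: f^λ = n! / Π hook(c), product over all cells c of the Young diagram. For λ = (7, 7, 3, 3, 2), n = 22 boxes. Hook lengths by row (left-to-right, top-to-bottom): [11, 10, 8, 5, 4, 3, 2]; [10, 9, 7, 4, 3, 2, 1]; [5, 4, 2]; [4, 3, 1]; [2, 1]. Product of hooks = 1532805120000. So f^λ = 22! / 1532805120000 = 1124000727777607680000 / 1532805120000 = 733296564.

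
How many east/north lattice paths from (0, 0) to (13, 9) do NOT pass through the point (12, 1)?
Number of paths = 497303

Total paths from (0, 0) to (13, 9): C(22, 13) = 497420. Paths through (12, 1): (paths (0, 0) → (12, 1)) × (paths (12, 1) → (13, 9)) = C(13, 12) · C(9, 1) = 13 · 9 = 117. Avoidance count = 497420 − 117 = 497303.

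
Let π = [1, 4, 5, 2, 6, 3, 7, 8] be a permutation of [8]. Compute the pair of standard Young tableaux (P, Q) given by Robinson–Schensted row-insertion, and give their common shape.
P = [1, 2, 3, 6, 7, 8] / [4, 5];  Q = [1, 2, 3, 5, 7, 8] / [4, 6];  common shape = (6, 2)

Row-insert the values π_1, π_2, … into P one at a time, bumping the leftmost entry strictly greater than the inserted value down to the next row. The recording tableau Q records, in position (i, j), the step at which that cell was added to P.
  Insert 1 (step 1): P = [1];  Q = [1]
  Insert 4 (step 2): P = [1, 4];  Q = [1, 2]
  Insert 5 (step 3): P = [1, 4, 5];  Q = [1, 2, 3]
  Insert 2 (step 4): P = [1, 2, 5] / [4];  Q = [1, 2, 3] / [4]
  Insert 6 (step 5): P = [1, 2, 5, 6] / [4];  Q = [1, 2, 3, 5] / [4]
  Insert 3 (step 6): P = [1, 2, 3, 6] / [4, 5];  Q = [1, 2, 3, 5] / [4, 6]
  Insert 7 (step 7): P = [1, 2, 3, 6, 7] / [4, 5];  Q = [1, 2, 3, 5, 7] / [4, 6]
  Insert 8 (step 8): P = [1, 2, 3, 6, 7, 8] / [4, 5];  Q = [1, 2, 3, 5, 7, 8] / [4, 6]
Final shape: (6, 2).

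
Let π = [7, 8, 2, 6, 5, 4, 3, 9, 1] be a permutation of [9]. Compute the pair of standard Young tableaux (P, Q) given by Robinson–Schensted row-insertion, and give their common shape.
P = [1, 3, 9] / [2, 8] / [4] / [5] / [6] / [7];  Q = [1, 2, 8] / [3, 4] / [5] / [6] / [7] / [9];  common shape = (3, 2, 1, 1, 1, 1)

Row-insert the values π_1, π_2, … into P one at a time, bumping the leftmost entry strictly greater than the inserted value down to the next row. The recording tableau Q records, in position (i, j), the step at which that cell was added to P.
  Insert 7 (step 1): P = [7];  Q = [1]
  Insert 8 (step 2): P = [7, 8];  Q = [1, 2]
  Insert 2 (step 3): P = [2, 8] / [7];  Q = [1, 2] / [3]
  Insert 6 (step 4): P = [2, 6] / [7, 8];  Q = [1, 2] / [3, 4]
  Insert 5 (step 5): P = [2, 5] / [6, 8] / [7];  Q = [1, 2] / [3, 4] / [5]
  Insert 4 (step 6): P = [2, 4] / [5, 8] / [6] / [7];  Q = [1, 2] / [3, 4] / [5] / [6]
  Insert 3 (step 7): P = [2, 3] / [4, 8] / [5] / [6] / [7];  Q = [1, 2] / [3, 4] / [5] / [6] / [7]
  Insert 9 (step 8): P = [2, 3, 9] / [4, 8] / [5] / [6] / [7];  Q = [1, 2, 8] / [3, 4] / [5] / [6] / [7]
  Insert 1 (step 9): P = [1, 3, 9] / [2, 8] / [4] / [5] / [6] / [7];  Q = [1, 2, 8] / [3, 4] / [5] / [6] / [7] / [9]
Final shape: (3, 2, 1, 1, 1, 1).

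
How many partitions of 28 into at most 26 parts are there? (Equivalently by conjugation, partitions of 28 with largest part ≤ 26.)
p(28, parts ≤ 26) = 3716

Use the recurrence p(n, m) = p(n, m−1) + p(n−m, m): either the largest part is < m (count p(n, m−1)) or the largest part is exactly m (remove one copy of m, count p(n−m, m)). With p(0, ·) = 1 this gives p(28, parts ≤ 26) = 3716. (By conjugating Young diagrams, this also counts partitions of 28 into at most 26 parts.)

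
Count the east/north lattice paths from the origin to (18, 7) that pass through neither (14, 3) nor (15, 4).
Number of paths = 382780

Inclusion–exclusion. Total paths: C(25, 18) = 480700. Through P₁: C(17, 14)·C(8, 4) = 47600. Through P₂: C(19, 15)·C(6, 3) = 77520. Since P₁ is strictly southwest of P₂, a monotone path through both must visit P₁ then P₂; paths through both = C(17, 14)·C(2, 1)·C(6, 3) = 27200. Avoid both = 480700 − 47600 − 77520 + 27200 = 382780.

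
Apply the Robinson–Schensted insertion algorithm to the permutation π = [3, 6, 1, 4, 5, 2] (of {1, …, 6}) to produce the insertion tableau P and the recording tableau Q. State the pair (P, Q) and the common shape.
P = [1, 2, 5] / [3, 4] / [6];  Q = [1, 2, 5] / [3, 4] / [6];  common shape = (3, 2, 1)

Row-insert the values π_1, π_2, … into P one at a time, bumping the leftmost entry strictly greater than the inserted value down to the next row. The recording tableau Q records, in position (i, j), the step at which that cell was added to P.
  Insert 3 (step 1): P = [3];  Q = [1]
  Insert 6 (step 2): P = [3, 6];  Q = [1, 2]
  Insert 1 (step 3): P = [1, 6] / [3];  Q = [1, 2] / [3]
  Insert 4 (step 4): P = [1, 4] / [3, 6];  Q = [1, 2] / [3, 4]
  Insert 5 (step 5): P = [1, 4, 5] / [3, 6];  Q = [1, 2, 5] / [3, 4]
  Insert 2 (step 6): P = [1, 2, 5] / [3, 4] / [6];  Q = [1, 2, 5] / [3, 4] / [6]
Final shape: (3, 2, 1).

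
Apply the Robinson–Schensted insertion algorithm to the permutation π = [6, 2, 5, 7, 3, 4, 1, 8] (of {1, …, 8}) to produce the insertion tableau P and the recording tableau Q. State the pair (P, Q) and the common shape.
P = [1, 3, 4, 8] / [2, 7] / [5] / [6];  Q = [1, 3, 4, 8] / [2, 6] / [5] / [7];  common shape = (4, 2, 1, 1)

Row-insert the values π_1, π_2, … into P one at a time, bumping the leftmost entry strictly greater than the inserted value down to the next row. The recording tableau Q records, in position (i, j), the step at which that cell was added to P.
  Insert 6 (step 1): P = [6];  Q = [1]
  Insert 2 (step 2): P = [2] / [6];  Q = [1] / [2]
  Insert 5 (step 3): P = [2, 5] / [6];  Q = [1, 3] / [2]
  Insert 7 (step 4): P = [2, 5, 7] / [6];  Q = [1, 3, 4] / [2]
  Insert 3 (step 5): P = [2, 3, 7] / [5] / [6];  Q = [1, 3, 4] / [2] / [5]
  Insert 4 (step 6): P = [2, 3, 4] / [5, 7] / [6];  Q = [1, 3, 4] / [2, 6] / [5]
  Insert 1 (step 7): P = [1, 3, 4] / [2, 7] / [5] / [6];  Q = [1, 3, 4] / [2, 6] / [5] / [7]
  Insert 8 (step 8): P = [1, 3, 4, 8] / [2, 7] / [5] / [6];  Q = [1, 3, 4, 8] / [2, 6] / [5] / [7]
Final shape: (4, 2, 1, 1).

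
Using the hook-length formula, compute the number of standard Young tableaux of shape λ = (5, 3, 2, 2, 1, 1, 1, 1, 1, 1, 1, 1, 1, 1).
# SYT of shape (5, 3, 2, 2, 1, 1, 1, 1, 1, 1, 1, 1, 1, 1) = 16414860

Hook-length formula: f^λ = n! / Π hook(c), product over all cells c of the Young diagram. For λ = (5, 3, 2, 2, 1, 1, 1, 1, 1, 1, 1, 1, 1, 1), n = 22 boxes. Hook lengths by row (left-to-right, top-to-bottom): [18, 7, 4, 2, 1]; [15, 4, 1]; [13, 2]; [12, 1]; [10]; [9]; [8]; [7]; [6]; [5]; [4]; [3]; [2]; [1]. Product of hooks = 68474585088000. So f^λ = 22! / 68474585088000 = 1124000727777607680000 / 68474585088000 = 16414860.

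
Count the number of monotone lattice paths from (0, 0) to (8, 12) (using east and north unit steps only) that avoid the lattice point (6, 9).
Number of paths = 75920

Total paths from (0, 0) to (8, 12): C(20, 8) = 125970. Paths through (6, 9): (paths (0, 0) → (6, 9)) × (paths (6, 9) → (8, 12)) = C(15, 6) · C(5, 2) = 5005 · 10 = 50050. Avoidance count = 125970 − 50050 = 75920.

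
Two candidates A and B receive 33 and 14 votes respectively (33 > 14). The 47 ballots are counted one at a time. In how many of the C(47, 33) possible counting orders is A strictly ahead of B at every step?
Strict-lead orderings = 138111313215

Total orderings of the 47 votes with 33 for A: C(47, 33) = 341643774795. By the Bertrand ballot formula (Cycle Lemma / reflection principle), the number of orderings in which A is strictly ahead of B throughout is (p − q)/(p + q) · C(p + q, p) = (33 − 14)/(33 + 14) · 341643774795 = 138111313215.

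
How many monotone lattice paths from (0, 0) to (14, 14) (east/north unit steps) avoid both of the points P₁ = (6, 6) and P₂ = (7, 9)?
Number of paths = 22091472

Inclusion–exclusion. Total paths: C(28, 14) = 40116600. Through P₁: C(12, 6)·C(16, 8) = 11891880. Through P₂: C(16, 7)·C(12, 7) = 9060480. Since P₁ is strictly southwest of P₂, a monotone path through both must visit P₁ then P₂; paths through both = C(12, 6)·C(4, 1)·C(12, 7) = 2927232. Avoid both = 40116600 − 11891880 − 9060480 + 2927232 = 22091472.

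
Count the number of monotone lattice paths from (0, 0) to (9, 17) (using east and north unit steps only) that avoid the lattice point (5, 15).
Number of paths = 2891990

Total paths from (0, 0) to (9, 17): C(26, 9) = 3124550. Paths through (5, 15): (paths (0, 0) → (5, 15)) × (paths (5, 15) → (9, 17)) = C(20, 5) · C(6, 4) = 15504 · 15 = 232560. Avoidance count = 3124550 − 232560 = 2891990.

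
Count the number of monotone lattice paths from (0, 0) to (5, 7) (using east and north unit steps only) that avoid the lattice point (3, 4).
Number of paths = 442

Total paths from (0, 0) to (5, 7): C(12, 5) = 792. Paths through (3, 4): (paths (0, 0) → (3, 4)) × (paths (3, 4) → (5, 7)) = C(7, 3) · C(5, 2) = 35 · 10 = 350. Avoidance count = 792 − 350 = 442.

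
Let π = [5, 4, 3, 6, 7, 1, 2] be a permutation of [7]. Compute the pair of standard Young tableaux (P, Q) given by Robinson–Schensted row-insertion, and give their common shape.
P = [1, 2, 7] / [3, 6] / [4] / [5];  Q = [1, 4, 5] / [2, 7] / [3] / [6];  common shape = (3, 2, 1, 1)

Row-insert the values π_1, π_2, … into P one at a time, bumping the leftmost entry strictly greater than the inserted value down to the next row. The recording tableau Q records, in position (i, j), the step at which that cell was added to P.
  Insert 5 (step 1): P = [5];  Q = [1]
  Insert 4 (step 2): P = [4] / [5];  Q = [1] / [2]
  Insert 3 (step 3): P = [3] / [4] / [5];  Q = [1] / [2] / [3]
  Insert 6 (step 4): P = [3, 6] / [4] / [5];  Q = [1, 4] / [2] / [3]
  Insert 7 (step 5): P = [3, 6, 7] / [4] / [5];  Q = [1, 4, 5] / [2] / [3]
  Insert 1 (step 6): P = [1, 6, 7] / [3] / [4] / [5];  Q = [1, 4, 5] / [2] / [3] / [6]
  Insert 2 (step 7): P = [1, 2, 7] / [3, 6] / [4] / [5];  Q = [1, 4, 5] / [2, 7] / [3] / [6]
Final shape: (3, 2, 1, 1).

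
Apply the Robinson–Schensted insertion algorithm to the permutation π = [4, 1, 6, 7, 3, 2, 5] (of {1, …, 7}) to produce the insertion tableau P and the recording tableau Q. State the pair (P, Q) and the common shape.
P = [1, 2, 5] / [3, 6, 7] / [4];  Q = [1, 3, 4] / [2, 5, 7] / [6];  common shape = (3, 3, 1)

Row-insert the values π_1, π_2, … into P one at a time, bumping the leftmost entry strictly greater than the inserted value down to the next row. The recording tableau Q records, in position (i, j), the step at which that cell was added to P.
  Insert 4 (step 1): P = [4];  Q = [1]
  Insert 1 (step 2): P = [1] / [4];  Q = [1] / [2]
  Insert 6 (step 3): P = [1, 6] / [4];  Q = [1, 3] / [2]
  Insert 7 (step 4): P = [1, 6, 7] / [4];  Q = [1, 3, 4] / [2]
  Insert 3 (step 5): P = [1, 3, 7] / [4, 6];  Q = [1, 3, 4] / [2, 5]
  Insert 2 (step 6): P = [1, 2, 7] / [3, 6] / [4];  Q = [1, 3, 4] / [2, 5] / [6]
  Insert 5 (step 7): P = [1, 2, 5] / [3, 6, 7] / [4];  Q = [1, 3, 4] / [2, 5, 7] / [6]
Final shape: (3, 3, 1).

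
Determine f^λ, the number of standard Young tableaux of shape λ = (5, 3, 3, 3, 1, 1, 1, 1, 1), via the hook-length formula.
# SYT of shape (5, 3, 3, 3, 1, 1, 1, 1, 1) = 8953560

Hook-length formula: f^λ = n! / Π hook(c), product over all cells c of the Young diagram. For λ = (5, 3, 3, 3, 1, 1, 1, 1, 1), n = 19 boxes. Hook lengths by row (left-to-right, top-to-bottom): [13, 7, 6, 2, 1]; [10, 4, 3]; [9, 3, 2]; [8, 2, 1]; [5]; [4]; [3]; [2]; [1]. Product of hooks = 13586227200. So f^λ = 19! / 13586227200 = 121645100408832000 / 13586227200 = 8953560.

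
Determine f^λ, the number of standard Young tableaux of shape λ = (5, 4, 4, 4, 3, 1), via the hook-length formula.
# SYT of shape (5, 4, 4, 4, 3, 1) = 157134978

Hook-length formula: f^λ = n! / Π hook(c), product over all cells c of the Young diagram. For λ = (5, 4, 4, 4, 3, 1), n = 21 boxes. Hook lengths by row (left-to-right, top-to-bottom): [10, 8, 7, 5, 1]; [8, 6, 5, 3]; [7, 5, 4, 2]; [6, 4, 3, 1]; [4, 2, 1]; [1]. Product of hooks = 325140480000. So f^λ = 21! / 325140480000 = 51090942171709440000 / 325140480000 = 157134978.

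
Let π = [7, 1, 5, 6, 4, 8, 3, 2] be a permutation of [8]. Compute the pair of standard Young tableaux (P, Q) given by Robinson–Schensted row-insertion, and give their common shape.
P = [1, 2, 6, 8] / [3] / [4] / [5] / [7];  Q = [1, 3, 4, 6] / [2] / [5] / [7] / [8];  common shape = (4, 1, 1, 1, 1)

Row-insert the values π_1, π_2, … into P one at a time, bumping the leftmost entry strictly greater than the inserted value down to the next row. The recording tableau Q records, in position (i, j), the step at which that cell was added to P.
  Insert 7 (step 1): P = [7];  Q = [1]
  Insert 1 (step 2): P = [1] / [7];  Q = [1] / [2]
  Insert 5 (step 3): P = [1, 5] / [7];  Q = [1, 3] / [2]
  Insert 6 (step 4): P = [1, 5, 6] / [7];  Q = [1, 3, 4] / [2]
  Insert 4 (step 5): P = [1, 4, 6] / [5] / [7];  Q = [1, 3, 4] / [2] / [5]
  Insert 8 (step 6): P = [1, 4, 6, 8] / [5] / [7];  Q = [1, 3, 4, 6] / [2] / [5]
  Insert 3 (step 7): P = [1, 3, 6, 8] / [4] / [5] / [7];  Q = [1, 3, 4, 6] / [2] / [5] / [7]
  Insert 2 (step 8): P = [1, 2, 6, 8] / [3] / [4] / [5] / [7];  Q = [1, 3, 4, 6] / [2] / [5] / [7] / [8]
Final shape: (4, 1, 1, 1, 1).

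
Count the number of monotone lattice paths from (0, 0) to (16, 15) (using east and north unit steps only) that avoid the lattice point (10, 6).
Number of paths = 260460155

Total paths from (0, 0) to (16, 15): C(31, 16) = 300540195. Paths through (10, 6): (paths (0, 0) → (10, 6)) × (paths (10, 6) → (16, 15)) = C(16, 10) · C(15, 6) = 8008 · 5005 = 40080040. Avoidance count = 300540195 − 40080040 = 260460155.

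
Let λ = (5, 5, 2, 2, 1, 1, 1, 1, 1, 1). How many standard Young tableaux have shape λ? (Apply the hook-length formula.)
# SYT of shape (5, 5, 2, 2, 1, 1, 1, 1, 1, 1) = 21318000

Hook-length formula: f^λ = n! / Π hook(c), product over all cells c of the Young diagram. For λ = (5, 5, 2, 2, 1, 1, 1, 1, 1, 1), n = 20 boxes. Hook lengths by row (left-to-right, top-to-bottom): [14, 7, 4, 3, 2]; [13, 6, 3, 2, 1]; [9, 2]; [8, 1]; [6]; [5]; [4]; [3]; [2]; [1]. Product of hooks = 114124308480. So f^λ = 20! / 114124308480 = 2432902008176640000 / 114124308480 = 21318000.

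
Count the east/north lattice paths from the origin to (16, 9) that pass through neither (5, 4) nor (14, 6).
Number of paths = 1174307

Inclusion–exclusion. Total paths: C(25, 16) = 2042975. Through P₁: C(9, 5)·C(16, 11) = 550368. Through P₂: C(20, 14)·C(5, 2) = 387600. Since P₁ is strictly southwest of P₂, a monotone path through both must visit P₁ then P₂; paths through both = C(9, 5)·C(11, 9)·C(5, 2) = 69300. Avoid both = 2042975 − 550368 − 387600 + 69300 = 1174307.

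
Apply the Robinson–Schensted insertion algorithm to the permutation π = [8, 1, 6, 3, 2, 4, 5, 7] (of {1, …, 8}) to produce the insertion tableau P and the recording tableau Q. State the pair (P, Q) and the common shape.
P = [1, 2, 4, 5, 7] / [3] / [6] / [8];  Q = [1, 3, 6, 7, 8] / [2] / [4] / [5];  common shape = (5, 1, 1, 1)

Row-insert the values π_1, π_2, … into P one at a time, bumping the leftmost entry strictly greater than the inserted value down to the next row. The recording tableau Q records, in position (i, j), the step at which that cell was added to P.
  Insert 8 (step 1): P = [8];  Q = [1]
  Insert 1 (step 2): P = [1] / [8];  Q = [1] / [2]
  Insert 6 (step 3): P = [1, 6] / [8];  Q = [1, 3] / [2]
  Insert 3 (step 4): P = [1, 3] / [6] / [8];  Q = [1, 3] / [2] / [4]
  Insert 2 (step 5): P = [1, 2] / [3] / [6] / [8];  Q = [1, 3] / [2] / [4] / [5]
  Insert 4 (step 6): P = [1, 2, 4] / [3] / [6] / [8];  Q = [1, 3, 6] / [2] / [4] / [5]
  Insert 5 (step 7): P = [1, 2, 4, 5] / [3] / [6] / [8];  Q = [1, 3, 6, 7] / [2] / [4] / [5]
  Insert 7 (step 8): P = [1, 2, 4, 5, 7] / [3] / [6] / [8];  Q = [1, 3, 6, 7, 8] / [2] / [4] / [5]
Final shape: (5, 1, 1, 1).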